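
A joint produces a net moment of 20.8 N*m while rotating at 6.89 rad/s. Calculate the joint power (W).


P = M * omega
P = 20.8 * 6.89
P = 143.3120


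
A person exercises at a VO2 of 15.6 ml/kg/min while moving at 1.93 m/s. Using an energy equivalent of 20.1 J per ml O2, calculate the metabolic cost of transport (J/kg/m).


Power per kg = VO2 * 20.1 / 60
Power per kg = 15.6 * 20.1 / 60 = 5.2260 W/kg
Cost = power_per_kg / speed
Cost = 5.2260 / 1.93
Cost = 2.7078


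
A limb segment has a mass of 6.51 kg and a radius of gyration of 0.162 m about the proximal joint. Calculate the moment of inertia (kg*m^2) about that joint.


I = m * k^2
I = 6.51 * 0.162^2
k^2 = 0.0262
I = 0.1708


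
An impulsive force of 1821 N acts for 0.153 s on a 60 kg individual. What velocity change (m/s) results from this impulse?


J = F * dt = 1821 * 0.153 = 278.6130 N*s
delta_v = J / m
delta_v = 278.6130 / 60
delta_v = 4.6436


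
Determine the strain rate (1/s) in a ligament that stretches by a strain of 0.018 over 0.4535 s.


strain_rate = delta_strain / delta_t
strain_rate = 0.018 / 0.4535
strain_rate = 0.0397


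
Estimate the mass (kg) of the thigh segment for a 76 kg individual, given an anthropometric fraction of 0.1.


m_segment = body_mass * fraction
m_segment = 76 * 0.1
m_segment = 7.6000


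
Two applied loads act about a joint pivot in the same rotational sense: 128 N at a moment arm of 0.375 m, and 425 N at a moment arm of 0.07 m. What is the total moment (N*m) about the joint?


M = F1 * d1 + F2 * d2
M = 128 * 0.375 + 425 * 0.07
M = 48.0000 + 29.7500
M = 77.7500


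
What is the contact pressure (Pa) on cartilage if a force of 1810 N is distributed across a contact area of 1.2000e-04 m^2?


P = F / A
P = 1810 / 1.2000e-04
P = 1.5083e+07


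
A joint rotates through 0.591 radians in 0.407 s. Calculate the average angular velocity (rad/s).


omega = delta_theta / delta_t
omega = 0.591 / 0.407
omega = 1.4521


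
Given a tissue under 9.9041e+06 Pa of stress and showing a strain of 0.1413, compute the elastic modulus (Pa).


E = stress / strain
E = 9.9041e+06 / 0.1413
E = 7.0093e+07


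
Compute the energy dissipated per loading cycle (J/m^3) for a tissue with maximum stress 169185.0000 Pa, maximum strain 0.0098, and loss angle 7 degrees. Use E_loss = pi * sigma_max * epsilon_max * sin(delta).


E_loss = pi * sigma_max * epsilon_max * sin(delta)
delta = 7 deg = 0.1222 rad
sin(delta) = 0.1219
E_loss = pi * 169185.0000 * 0.0098 * 0.1219
E_loss = 634.7932


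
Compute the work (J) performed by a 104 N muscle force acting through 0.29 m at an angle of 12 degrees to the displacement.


W = F * d * cos(theta)
theta = 12 deg = 0.2094 rad
cos(theta) = 0.9781
W = 104 * 0.29 * 0.9781
W = 29.5009


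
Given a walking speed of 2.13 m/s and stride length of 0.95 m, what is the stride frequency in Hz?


f = v / stride_length
f = 2.13 / 0.95
f = 2.2421


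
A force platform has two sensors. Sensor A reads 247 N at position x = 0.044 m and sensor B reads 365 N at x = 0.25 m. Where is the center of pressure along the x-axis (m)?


COP_x = (F1*x1 + F2*x2) / (F1 + F2)
COP_x = (247*0.044 + 365*0.25) / (247 + 365)
Numerator = 102.1180
Denominator = 612
COP_x = 0.1669


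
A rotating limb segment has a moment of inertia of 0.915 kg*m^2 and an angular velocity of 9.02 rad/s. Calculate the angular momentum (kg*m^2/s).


L = I * omega
L = 0.915 * 9.02
L = 8.2533


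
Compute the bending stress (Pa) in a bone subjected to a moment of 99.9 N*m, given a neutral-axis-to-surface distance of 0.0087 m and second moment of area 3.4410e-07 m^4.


sigma = M * c / I
sigma = 99.9 * 0.0087 / 3.4410e-07
M * c = 0.8691
sigma = 2.5258e+06


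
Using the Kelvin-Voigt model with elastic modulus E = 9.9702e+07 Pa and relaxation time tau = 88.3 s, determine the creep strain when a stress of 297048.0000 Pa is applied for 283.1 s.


epsilon(t) = (sigma/E) * (1 - exp(-t/tau))
sigma/E = 297048.0000 / 9.9702e+07 = 0.0030
exp(-t/tau) = exp(-283.1 / 88.3) = 0.0405
epsilon = 0.0030 * (1 - 0.0405)
epsilon = 0.0029


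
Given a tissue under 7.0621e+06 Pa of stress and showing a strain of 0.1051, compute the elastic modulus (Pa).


E = stress / strain
E = 7.0621e+06 / 0.1051
E = 6.7194e+07


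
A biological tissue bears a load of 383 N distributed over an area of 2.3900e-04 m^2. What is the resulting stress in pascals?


stress = F / A
stress = 383 / 2.3900e-04
stress = 1.6025e+06


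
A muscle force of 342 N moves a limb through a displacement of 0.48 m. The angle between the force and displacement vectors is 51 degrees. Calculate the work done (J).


W = F * d * cos(theta)
theta = 51 deg = 0.8901 rad
cos(theta) = 0.6293
W = 342 * 0.48 * 0.6293
W = 103.3092


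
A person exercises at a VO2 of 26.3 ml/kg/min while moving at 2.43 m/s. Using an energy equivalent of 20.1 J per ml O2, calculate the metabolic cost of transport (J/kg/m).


Power per kg = VO2 * 20.1 / 60
Power per kg = 26.3 * 20.1 / 60 = 8.8105 W/kg
Cost = power_per_kg / speed
Cost = 8.8105 / 2.43
Cost = 3.6257


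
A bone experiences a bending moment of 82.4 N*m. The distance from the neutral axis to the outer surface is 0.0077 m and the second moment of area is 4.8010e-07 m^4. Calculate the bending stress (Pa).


sigma = M * c / I
sigma = 82.4 * 0.0077 / 4.8010e-07
M * c = 0.6345
sigma = 1.3216e+06


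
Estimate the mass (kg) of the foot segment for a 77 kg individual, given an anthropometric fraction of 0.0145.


m_segment = body_mass * fraction
m_segment = 77 * 0.0145
m_segment = 1.1165


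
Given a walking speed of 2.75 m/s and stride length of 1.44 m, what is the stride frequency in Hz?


f = v / stride_length
f = 2.75 / 1.44
f = 1.9097


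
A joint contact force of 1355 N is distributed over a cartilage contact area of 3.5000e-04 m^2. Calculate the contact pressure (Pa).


P = F / A
P = 1355 / 3.5000e-04
P = 3.8714e+06


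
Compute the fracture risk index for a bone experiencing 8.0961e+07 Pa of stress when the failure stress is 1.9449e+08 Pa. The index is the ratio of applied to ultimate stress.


FRI = applied / ultimate
FRI = 8.0961e+07 / 1.9449e+08
FRI = 0.4163


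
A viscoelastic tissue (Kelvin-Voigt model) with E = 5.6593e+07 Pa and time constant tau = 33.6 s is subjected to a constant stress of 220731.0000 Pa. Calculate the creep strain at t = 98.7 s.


epsilon(t) = (sigma/E) * (1 - exp(-t/tau))
sigma/E = 220731.0000 / 5.6593e+07 = 0.0039
exp(-t/tau) = exp(-98.7 / 33.6) = 0.0530
epsilon = 0.0039 * (1 - 0.0530)
epsilon = 0.0037


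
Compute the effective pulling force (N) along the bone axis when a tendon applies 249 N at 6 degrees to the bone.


F_eff = F_tendon * cos(theta)
theta = 6 deg = 0.1047 rad
cos(theta) = 0.9945
F_eff = 249 * 0.9945
F_eff = 247.6360


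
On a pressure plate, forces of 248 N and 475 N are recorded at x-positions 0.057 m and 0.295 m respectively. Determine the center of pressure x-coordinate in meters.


COP_x = (F1*x1 + F2*x2) / (F1 + F2)
COP_x = (248*0.057 + 475*0.295) / (248 + 475)
Numerator = 154.2610
Denominator = 723
COP_x = 0.2134


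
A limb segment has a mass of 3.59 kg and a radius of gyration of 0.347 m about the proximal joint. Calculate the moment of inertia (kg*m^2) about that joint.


I = m * k^2
I = 3.59 * 0.347^2
k^2 = 0.1204
I = 0.4323


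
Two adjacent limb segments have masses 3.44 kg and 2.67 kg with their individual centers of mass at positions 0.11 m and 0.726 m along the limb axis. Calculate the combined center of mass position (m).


COM = (m1*x1 + m2*x2) / (m1 + m2)
COM = (3.44*0.11 + 2.67*0.726) / (3.44 + 2.67)
Numerator = 2.3168
Denominator = 6.1100
COM = 0.3792


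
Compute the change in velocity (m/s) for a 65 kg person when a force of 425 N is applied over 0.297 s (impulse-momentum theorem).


J = F * dt = 425 * 0.297 = 126.2250 N*s
delta_v = J / m
delta_v = 126.2250 / 65
delta_v = 1.9419


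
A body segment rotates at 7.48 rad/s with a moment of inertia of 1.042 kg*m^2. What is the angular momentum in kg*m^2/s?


L = I * omega
L = 1.042 * 7.48
L = 7.7942


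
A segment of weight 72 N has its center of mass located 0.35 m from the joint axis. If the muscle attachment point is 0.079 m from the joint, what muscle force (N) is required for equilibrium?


F_muscle = W * d_load / d_muscle
F_muscle = 72 * 0.35 / 0.079
Numerator = 25.2000
F_muscle = 318.9873


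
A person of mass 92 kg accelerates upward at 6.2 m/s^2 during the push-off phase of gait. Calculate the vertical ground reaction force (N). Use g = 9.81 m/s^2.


GRF = m * (g + a)
GRF = 92 * (9.81 + 6.2)
GRF = 92 * 16.0100
GRF = 1472.9200


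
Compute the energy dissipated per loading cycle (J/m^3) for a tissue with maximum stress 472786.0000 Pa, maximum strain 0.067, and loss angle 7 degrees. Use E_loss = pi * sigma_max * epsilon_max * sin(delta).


E_loss = pi * sigma_max * epsilon_max * sin(delta)
delta = 7 deg = 0.1222 rad
sin(delta) = 0.1219
E_loss = pi * 472786.0000 * 0.067 * 0.1219
E_loss = 12127.8483


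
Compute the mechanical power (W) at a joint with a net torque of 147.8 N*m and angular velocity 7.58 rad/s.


P = M * omega
P = 147.8 * 7.58
P = 1120.3240


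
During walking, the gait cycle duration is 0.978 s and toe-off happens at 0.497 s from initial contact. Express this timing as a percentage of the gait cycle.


pct = (event_time / cycle_time) * 100
pct = (0.497 / 0.978) * 100
ratio = 0.5082
pct = 50.8180


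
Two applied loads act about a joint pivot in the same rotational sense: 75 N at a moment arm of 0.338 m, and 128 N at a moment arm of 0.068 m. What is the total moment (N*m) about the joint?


M = F1 * d1 + F2 * d2
M = 75 * 0.338 + 128 * 0.068
M = 25.3500 + 8.7040
M = 34.0540


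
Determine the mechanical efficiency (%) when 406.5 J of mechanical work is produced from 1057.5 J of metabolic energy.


eta = (W_mech / E_meta) * 100
eta = (406.5 / 1057.5) * 100
ratio = 0.3844
eta = 38.4397


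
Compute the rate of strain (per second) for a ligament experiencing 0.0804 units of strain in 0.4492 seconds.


strain_rate = delta_strain / delta_t
strain_rate = 0.0804 / 0.4492
strain_rate = 0.1790


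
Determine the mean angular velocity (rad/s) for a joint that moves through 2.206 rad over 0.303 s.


omega = delta_theta / delta_t
omega = 2.206 / 0.303
omega = 7.2805


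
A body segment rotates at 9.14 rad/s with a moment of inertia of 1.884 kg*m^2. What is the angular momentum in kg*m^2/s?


L = I * omega
L = 1.884 * 9.14
L = 17.2198


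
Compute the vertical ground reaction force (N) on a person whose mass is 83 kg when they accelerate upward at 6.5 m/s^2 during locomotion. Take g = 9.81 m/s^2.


GRF = m * (g + a)
GRF = 83 * (9.81 + 6.5)
GRF = 83 * 16.3100
GRF = 1353.7300


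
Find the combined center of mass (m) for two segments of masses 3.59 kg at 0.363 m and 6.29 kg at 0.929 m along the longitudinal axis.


COM = (m1*x1 + m2*x2) / (m1 + m2)
COM = (3.59*0.363 + 6.29*0.929) / (3.59 + 6.29)
Numerator = 7.1466
Denominator = 9.8800
COM = 0.7233


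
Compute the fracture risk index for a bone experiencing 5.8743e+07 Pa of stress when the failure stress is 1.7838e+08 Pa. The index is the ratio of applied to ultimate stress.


FRI = applied / ultimate
FRI = 5.8743e+07 / 1.7838e+08
FRI = 0.3293


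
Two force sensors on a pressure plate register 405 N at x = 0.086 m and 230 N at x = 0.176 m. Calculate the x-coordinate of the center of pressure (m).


COP_x = (F1*x1 + F2*x2) / (F1 + F2)
COP_x = (405*0.086 + 230*0.176) / (405 + 230)
Numerator = 75.3100
Denominator = 635
COP_x = 0.1186


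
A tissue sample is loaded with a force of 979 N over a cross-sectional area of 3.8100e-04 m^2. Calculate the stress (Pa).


stress = F / A
stress = 979 / 3.8100e-04
stress = 2.5696e+06


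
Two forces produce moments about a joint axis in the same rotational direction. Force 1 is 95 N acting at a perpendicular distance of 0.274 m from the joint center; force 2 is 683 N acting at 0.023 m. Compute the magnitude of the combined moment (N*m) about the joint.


M = F1 * d1 + F2 * d2
M = 95 * 0.274 + 683 * 0.023
M = 26.0300 + 15.7090
M = 41.7390


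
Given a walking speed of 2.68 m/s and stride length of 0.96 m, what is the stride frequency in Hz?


f = v / stride_length
f = 2.68 / 0.96
f = 2.7917


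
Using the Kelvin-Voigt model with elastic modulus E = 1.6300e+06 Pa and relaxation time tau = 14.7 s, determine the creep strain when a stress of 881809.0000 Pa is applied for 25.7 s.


epsilon(t) = (sigma/E) * (1 - exp(-t/tau))
sigma/E = 881809.0000 / 1.6300e+06 = 0.5410
exp(-t/tau) = exp(-25.7 / 14.7) = 0.1741
epsilon = 0.5410 * (1 - 0.1741)
epsilon = 0.4468


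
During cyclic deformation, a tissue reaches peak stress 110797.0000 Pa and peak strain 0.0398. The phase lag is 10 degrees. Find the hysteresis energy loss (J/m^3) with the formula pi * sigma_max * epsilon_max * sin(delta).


E_loss = pi * sigma_max * epsilon_max * sin(delta)
delta = 10 deg = 0.1745 rad
sin(delta) = 0.1736
E_loss = pi * 110797.0000 * 0.0398 * 0.1736
E_loss = 2405.6430


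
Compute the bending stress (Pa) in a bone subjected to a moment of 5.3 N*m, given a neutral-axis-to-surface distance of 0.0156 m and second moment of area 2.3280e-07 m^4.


sigma = M * c / I
sigma = 5.3 * 0.0156 / 2.3280e-07
M * c = 0.0827
sigma = 355154.6392


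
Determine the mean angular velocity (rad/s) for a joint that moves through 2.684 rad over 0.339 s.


omega = delta_theta / delta_t
omega = 2.684 / 0.339
omega = 7.9174


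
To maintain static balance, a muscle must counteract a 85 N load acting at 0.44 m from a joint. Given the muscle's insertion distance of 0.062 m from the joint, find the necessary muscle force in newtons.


F_muscle = W * d_load / d_muscle
F_muscle = 85 * 0.44 / 0.062
Numerator = 37.4000
F_muscle = 603.2258


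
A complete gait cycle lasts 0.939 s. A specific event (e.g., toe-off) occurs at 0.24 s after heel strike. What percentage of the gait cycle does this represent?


pct = (event_time / cycle_time) * 100
pct = (0.24 / 0.939) * 100
ratio = 0.2556
pct = 25.5591


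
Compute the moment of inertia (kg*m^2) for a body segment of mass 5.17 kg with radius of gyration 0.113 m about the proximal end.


I = m * k^2
I = 5.17 * 0.113^2
k^2 = 0.0128
I = 0.0660


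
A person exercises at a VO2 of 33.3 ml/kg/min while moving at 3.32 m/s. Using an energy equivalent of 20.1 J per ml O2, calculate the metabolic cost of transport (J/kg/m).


Power per kg = VO2 * 20.1 / 60
Power per kg = 33.3 * 20.1 / 60 = 11.1555 W/kg
Cost = power_per_kg / speed
Cost = 11.1555 / 3.32
Cost = 3.3601


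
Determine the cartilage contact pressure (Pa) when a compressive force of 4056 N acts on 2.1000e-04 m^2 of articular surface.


P = F / A
P = 4056 / 2.1000e-04
P = 1.9314e+07


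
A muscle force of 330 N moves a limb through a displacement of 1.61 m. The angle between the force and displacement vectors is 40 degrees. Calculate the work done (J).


W = F * d * cos(theta)
theta = 40 deg = 0.6981 rad
cos(theta) = 0.7660
W = 330 * 1.61 * 0.7660
W = 406.9994


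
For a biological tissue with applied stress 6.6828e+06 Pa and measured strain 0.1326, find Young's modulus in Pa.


E = stress / strain
E = 6.6828e+06 / 0.1326
E = 5.0398e+07


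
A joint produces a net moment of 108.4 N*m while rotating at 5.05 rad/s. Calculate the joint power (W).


P = M * omega
P = 108.4 * 5.05
P = 547.4200


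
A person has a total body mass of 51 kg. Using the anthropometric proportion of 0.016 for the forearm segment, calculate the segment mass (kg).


m_segment = body_mass * fraction
m_segment = 51 * 0.016
m_segment = 0.8160


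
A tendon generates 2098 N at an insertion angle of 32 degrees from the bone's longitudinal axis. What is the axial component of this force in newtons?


F_eff = F_tendon * cos(theta)
theta = 32 deg = 0.5585 rad
cos(theta) = 0.8480
F_eff = 2098 * 0.8480
F_eff = 1779.2049


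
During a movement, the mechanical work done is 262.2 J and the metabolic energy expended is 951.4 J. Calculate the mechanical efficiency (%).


eta = (W_mech / E_meta) * 100
eta = (262.2 / 951.4) * 100
ratio = 0.2756
eta = 27.5594


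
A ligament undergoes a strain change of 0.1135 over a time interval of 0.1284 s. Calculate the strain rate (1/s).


strain_rate = delta_strain / delta_t
strain_rate = 0.1135 / 0.1284
strain_rate = 0.8840


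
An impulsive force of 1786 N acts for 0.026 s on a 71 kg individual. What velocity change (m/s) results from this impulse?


J = F * dt = 1786 * 0.026 = 46.4360 N*s
delta_v = J / m
delta_v = 46.4360 / 71
delta_v = 0.6540


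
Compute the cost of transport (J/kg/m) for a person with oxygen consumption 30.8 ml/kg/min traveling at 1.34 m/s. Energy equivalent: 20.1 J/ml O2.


Power per kg = VO2 * 20.1 / 60
Power per kg = 30.8 * 20.1 / 60 = 10.3180 W/kg
Cost = power_per_kg / speed
Cost = 10.3180 / 1.34
Cost = 7.7000


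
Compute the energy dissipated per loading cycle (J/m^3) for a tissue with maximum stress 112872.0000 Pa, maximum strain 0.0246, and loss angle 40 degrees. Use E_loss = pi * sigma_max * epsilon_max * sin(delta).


E_loss = pi * sigma_max * epsilon_max * sin(delta)
delta = 40 deg = 0.6981 rad
sin(delta) = 0.6428
E_loss = pi * 112872.0000 * 0.0246 * 0.6428
E_loss = 5607.1051


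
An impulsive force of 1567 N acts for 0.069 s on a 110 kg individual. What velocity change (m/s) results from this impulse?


J = F * dt = 1567 * 0.069 = 108.1230 N*s
delta_v = J / m
delta_v = 108.1230 / 110
delta_v = 0.9829


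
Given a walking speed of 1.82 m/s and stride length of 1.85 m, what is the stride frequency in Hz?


f = v / stride_length
f = 1.82 / 1.85
f = 0.9838


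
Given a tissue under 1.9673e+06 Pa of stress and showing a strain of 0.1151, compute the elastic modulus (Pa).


E = stress / strain
E = 1.9673e+06 / 0.1151
E = 1.7092e+07


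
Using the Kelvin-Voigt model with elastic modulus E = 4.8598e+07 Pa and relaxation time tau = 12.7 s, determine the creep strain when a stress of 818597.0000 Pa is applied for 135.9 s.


epsilon(t) = (sigma/E) * (1 - exp(-t/tau))
sigma/E = 818597.0000 / 4.8598e+07 = 0.0168
exp(-t/tau) = exp(-135.9 / 12.7) = 2.2527e-05
epsilon = 0.0168 * (1 - 2.2527e-05)
epsilon = 0.0168


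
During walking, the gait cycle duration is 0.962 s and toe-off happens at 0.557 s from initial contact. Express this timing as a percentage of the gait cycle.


pct = (event_time / cycle_time) * 100
pct = (0.557 / 0.962) * 100
ratio = 0.5790
pct = 57.9002


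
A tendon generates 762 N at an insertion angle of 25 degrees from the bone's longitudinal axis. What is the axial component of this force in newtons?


F_eff = F_tendon * cos(theta)
theta = 25 deg = 0.4363 rad
cos(theta) = 0.9063
F_eff = 762 * 0.9063
F_eff = 690.6065


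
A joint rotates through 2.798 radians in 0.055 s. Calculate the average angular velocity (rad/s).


omega = delta_theta / delta_t
omega = 2.798 / 0.055
omega = 50.8727


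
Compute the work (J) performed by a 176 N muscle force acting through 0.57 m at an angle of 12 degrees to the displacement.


W = F * d * cos(theta)
theta = 12 deg = 0.2094 rad
cos(theta) = 0.9781
W = 176 * 0.57 * 0.9781
W = 98.1278


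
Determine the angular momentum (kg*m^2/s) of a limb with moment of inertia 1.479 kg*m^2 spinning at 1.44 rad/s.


L = I * omega
L = 1.479 * 1.44
L = 2.1298


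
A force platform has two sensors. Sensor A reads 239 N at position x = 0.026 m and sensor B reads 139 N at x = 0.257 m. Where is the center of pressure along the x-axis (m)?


COP_x = (F1*x1 + F2*x2) / (F1 + F2)
COP_x = (239*0.026 + 139*0.257) / (239 + 139)
Numerator = 41.9370
Denominator = 378
COP_x = 0.1109


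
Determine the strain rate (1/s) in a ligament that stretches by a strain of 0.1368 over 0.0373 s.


strain_rate = delta_strain / delta_t
strain_rate = 0.1368 / 0.0373
strain_rate = 3.6676


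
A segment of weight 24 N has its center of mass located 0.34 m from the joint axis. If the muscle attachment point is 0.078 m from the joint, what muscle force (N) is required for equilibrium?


F_muscle = W * d_load / d_muscle
F_muscle = 24 * 0.34 / 0.078
Numerator = 8.1600
F_muscle = 104.6154


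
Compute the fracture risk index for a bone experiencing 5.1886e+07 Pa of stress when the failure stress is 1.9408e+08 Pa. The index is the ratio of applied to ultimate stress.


FRI = applied / ultimate
FRI = 5.1886e+07 / 1.9408e+08
FRI = 0.2673


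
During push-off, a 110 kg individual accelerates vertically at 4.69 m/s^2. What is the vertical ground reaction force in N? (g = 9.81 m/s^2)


GRF = m * (g + a)
GRF = 110 * (9.81 + 4.69)
GRF = 110 * 14.5000
GRF = 1595.0000


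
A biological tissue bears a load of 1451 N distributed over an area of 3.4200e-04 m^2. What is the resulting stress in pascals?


stress = F / A
stress = 1451 / 3.4200e-04
stress = 4.2427e+06


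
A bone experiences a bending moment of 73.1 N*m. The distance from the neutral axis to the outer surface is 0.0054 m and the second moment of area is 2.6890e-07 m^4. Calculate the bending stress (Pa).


sigma = M * c / I
sigma = 73.1 * 0.0054 / 2.6890e-07
M * c = 0.3947
sigma = 1.4680e+06


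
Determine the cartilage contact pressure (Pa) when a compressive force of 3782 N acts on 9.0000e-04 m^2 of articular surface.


P = F / A
P = 3782 / 9.0000e-04
P = 4.2022e+06


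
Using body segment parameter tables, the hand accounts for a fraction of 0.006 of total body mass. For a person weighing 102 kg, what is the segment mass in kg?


m_segment = body_mass * fraction
m_segment = 102 * 0.006
m_segment = 0.6120


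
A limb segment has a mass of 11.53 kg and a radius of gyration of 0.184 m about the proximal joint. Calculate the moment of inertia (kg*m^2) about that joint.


I = m * k^2
I = 11.53 * 0.184^2
k^2 = 0.0339
I = 0.3904


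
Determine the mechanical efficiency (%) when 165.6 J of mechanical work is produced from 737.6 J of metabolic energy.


eta = (W_mech / E_meta) * 100
eta = (165.6 / 737.6) * 100
ratio = 0.2245
eta = 22.4512


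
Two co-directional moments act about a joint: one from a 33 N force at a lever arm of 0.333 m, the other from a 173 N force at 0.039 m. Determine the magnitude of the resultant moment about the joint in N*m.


M = F1 * d1 + F2 * d2
M = 33 * 0.333 + 173 * 0.039
M = 10.9890 + 6.7470
M = 17.7360


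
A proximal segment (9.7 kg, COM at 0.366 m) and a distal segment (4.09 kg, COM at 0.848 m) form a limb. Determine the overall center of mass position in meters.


COM = (m1*x1 + m2*x2) / (m1 + m2)
COM = (9.7*0.366 + 4.09*0.848) / (9.7 + 4.09)
Numerator = 7.0185
Denominator = 13.7900
COM = 0.5090


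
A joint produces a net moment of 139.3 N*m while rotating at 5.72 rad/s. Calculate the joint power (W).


P = M * omega
P = 139.3 * 5.72
P = 796.7960


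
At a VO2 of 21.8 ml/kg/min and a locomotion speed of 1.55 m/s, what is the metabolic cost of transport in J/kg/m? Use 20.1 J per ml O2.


Power per kg = VO2 * 20.1 / 60
Power per kg = 21.8 * 20.1 / 60 = 7.3030 W/kg
Cost = power_per_kg / speed
Cost = 7.3030 / 1.55
Cost = 4.7116


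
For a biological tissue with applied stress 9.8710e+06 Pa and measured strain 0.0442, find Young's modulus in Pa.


E = stress / strain
E = 9.8710e+06 / 0.0442
E = 2.2333e+08


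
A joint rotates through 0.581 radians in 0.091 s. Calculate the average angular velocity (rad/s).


omega = delta_theta / delta_t
omega = 0.581 / 0.091
omega = 6.3846


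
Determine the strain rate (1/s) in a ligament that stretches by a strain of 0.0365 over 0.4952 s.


strain_rate = delta_strain / delta_t
strain_rate = 0.0365 / 0.4952
strain_rate = 0.0737


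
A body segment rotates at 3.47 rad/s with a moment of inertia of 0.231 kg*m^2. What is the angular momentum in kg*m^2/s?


L = I * omega
L = 0.231 * 3.47
L = 0.8016


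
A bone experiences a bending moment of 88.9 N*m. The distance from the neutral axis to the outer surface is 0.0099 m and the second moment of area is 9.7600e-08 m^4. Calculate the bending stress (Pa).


sigma = M * c / I
sigma = 88.9 * 0.0099 / 9.7600e-08
M * c = 0.8801
sigma = 9.0175e+06


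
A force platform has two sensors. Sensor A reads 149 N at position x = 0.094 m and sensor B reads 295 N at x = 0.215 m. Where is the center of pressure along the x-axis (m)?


COP_x = (F1*x1 + F2*x2) / (F1 + F2)
COP_x = (149*0.094 + 295*0.215) / (149 + 295)
Numerator = 77.4310
Denominator = 444
COP_x = 0.1744


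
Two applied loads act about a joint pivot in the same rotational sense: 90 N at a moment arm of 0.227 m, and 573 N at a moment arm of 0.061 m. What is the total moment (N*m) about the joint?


M = F1 * d1 + F2 * d2
M = 90 * 0.227 + 573 * 0.061
M = 20.4300 + 34.9530
M = 55.3830


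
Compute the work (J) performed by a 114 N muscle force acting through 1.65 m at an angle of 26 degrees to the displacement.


W = F * d * cos(theta)
theta = 26 deg = 0.4538 rad
cos(theta) = 0.8988
W = 114 * 1.65 * 0.8988
W = 169.0632


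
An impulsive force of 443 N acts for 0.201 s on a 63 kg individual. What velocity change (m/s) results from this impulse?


J = F * dt = 443 * 0.201 = 89.0430 N*s
delta_v = J / m
delta_v = 89.0430 / 63
delta_v = 1.4134


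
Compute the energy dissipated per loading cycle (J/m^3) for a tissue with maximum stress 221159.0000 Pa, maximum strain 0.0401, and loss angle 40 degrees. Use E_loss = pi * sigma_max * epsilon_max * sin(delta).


E_loss = pi * sigma_max * epsilon_max * sin(delta)
delta = 40 deg = 0.6981 rad
sin(delta) = 0.6428
E_loss = pi * 221159.0000 * 0.0401 * 0.6428
E_loss = 17908.7948


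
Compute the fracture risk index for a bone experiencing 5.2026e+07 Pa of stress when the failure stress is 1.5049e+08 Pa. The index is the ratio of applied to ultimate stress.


FRI = applied / ultimate
FRI = 5.2026e+07 / 1.5049e+08
FRI = 0.3457


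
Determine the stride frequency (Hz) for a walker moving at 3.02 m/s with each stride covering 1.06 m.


f = v / stride_length
f = 3.02 / 1.06
f = 2.8491


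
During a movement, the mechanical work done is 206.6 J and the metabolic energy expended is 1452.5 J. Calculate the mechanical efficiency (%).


eta = (W_mech / E_meta) * 100
eta = (206.6 / 1452.5) * 100
ratio = 0.1422
eta = 14.2238


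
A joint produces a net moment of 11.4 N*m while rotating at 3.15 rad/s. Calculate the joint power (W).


P = M * omega
P = 11.4 * 3.15
P = 35.9100


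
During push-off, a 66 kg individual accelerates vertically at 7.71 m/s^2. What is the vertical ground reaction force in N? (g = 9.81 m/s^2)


GRF = m * (g + a)
GRF = 66 * (9.81 + 7.71)
GRF = 66 * 17.5200
GRF = 1156.3200


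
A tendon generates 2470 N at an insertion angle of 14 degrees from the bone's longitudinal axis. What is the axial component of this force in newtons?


F_eff = F_tendon * cos(theta)
theta = 14 deg = 0.2443 rad
cos(theta) = 0.9703
F_eff = 2470 * 0.9703
F_eff = 2396.6304


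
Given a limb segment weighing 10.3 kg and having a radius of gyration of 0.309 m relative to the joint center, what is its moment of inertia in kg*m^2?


I = m * k^2
I = 10.3 * 0.309^2
k^2 = 0.0955
I = 0.9835


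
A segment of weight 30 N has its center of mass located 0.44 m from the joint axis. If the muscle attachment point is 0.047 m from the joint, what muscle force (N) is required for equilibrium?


F_muscle = W * d_load / d_muscle
F_muscle = 30 * 0.44 / 0.047
Numerator = 13.2000
F_muscle = 280.8511


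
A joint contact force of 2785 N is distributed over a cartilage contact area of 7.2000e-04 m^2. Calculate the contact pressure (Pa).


P = F / A
P = 2785 / 7.2000e-04
P = 3.8681e+06


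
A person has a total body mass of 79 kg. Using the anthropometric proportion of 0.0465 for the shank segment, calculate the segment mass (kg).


m_segment = body_mass * fraction
m_segment = 79 * 0.0465
m_segment = 3.6735


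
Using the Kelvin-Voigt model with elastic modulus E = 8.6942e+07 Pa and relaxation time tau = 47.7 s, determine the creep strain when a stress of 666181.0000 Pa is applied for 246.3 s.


epsilon(t) = (sigma/E) * (1 - exp(-t/tau))
sigma/E = 666181.0000 / 8.6942e+07 = 0.0077
exp(-t/tau) = exp(-246.3 / 47.7) = 0.0057
epsilon = 0.0077 * (1 - 0.0057)
epsilon = 0.0076


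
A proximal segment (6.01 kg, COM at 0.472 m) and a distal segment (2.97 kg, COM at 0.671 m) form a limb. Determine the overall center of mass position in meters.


COM = (m1*x1 + m2*x2) / (m1 + m2)
COM = (6.01*0.472 + 2.97*0.671) / (6.01 + 2.97)
Numerator = 4.8296
Denominator = 8.9800
COM = 0.5378


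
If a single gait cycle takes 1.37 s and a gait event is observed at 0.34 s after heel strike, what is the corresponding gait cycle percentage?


pct = (event_time / cycle_time) * 100
pct = (0.34 / 1.37) * 100
ratio = 0.2482
pct = 24.8175


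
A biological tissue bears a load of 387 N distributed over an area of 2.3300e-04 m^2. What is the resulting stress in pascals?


stress = F / A
stress = 387 / 2.3300e-04
stress = 1.6609e+06


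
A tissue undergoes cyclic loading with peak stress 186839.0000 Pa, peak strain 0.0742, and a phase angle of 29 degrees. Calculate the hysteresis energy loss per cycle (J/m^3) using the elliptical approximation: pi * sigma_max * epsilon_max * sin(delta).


E_loss = pi * sigma_max * epsilon_max * sin(delta)
delta = 29 deg = 0.5061 rad
sin(delta) = 0.4848
E_loss = pi * 186839.0000 * 0.0742 * 0.4848
E_loss = 21115.0708


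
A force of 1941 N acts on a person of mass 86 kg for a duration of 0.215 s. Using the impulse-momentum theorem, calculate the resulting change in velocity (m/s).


J = F * dt = 1941 * 0.215 = 417.3150 N*s
delta_v = J / m
delta_v = 417.3150 / 86
delta_v = 4.8525


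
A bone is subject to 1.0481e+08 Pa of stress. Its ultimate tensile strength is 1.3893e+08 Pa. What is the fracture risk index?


FRI = applied / ultimate
FRI = 1.0481e+08 / 1.3893e+08
FRI = 0.7544


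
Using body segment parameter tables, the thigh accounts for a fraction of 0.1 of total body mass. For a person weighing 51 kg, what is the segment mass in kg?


m_segment = body_mass * fraction
m_segment = 51 * 0.1
m_segment = 5.1000


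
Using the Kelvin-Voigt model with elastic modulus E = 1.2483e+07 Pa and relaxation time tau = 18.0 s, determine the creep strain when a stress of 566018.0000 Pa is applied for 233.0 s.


epsilon(t) = (sigma/E) * (1 - exp(-t/tau))
sigma/E = 566018.0000 / 1.2483e+07 = 0.0453
exp(-t/tau) = exp(-233.0 / 18.0) = 2.3895e-06
epsilon = 0.0453 * (1 - 2.3895e-06)
epsilon = 0.0453


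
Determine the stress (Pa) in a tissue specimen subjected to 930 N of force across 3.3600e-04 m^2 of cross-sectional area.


stress = F / A
stress = 930 / 3.3600e-04
stress = 2.7679e+06


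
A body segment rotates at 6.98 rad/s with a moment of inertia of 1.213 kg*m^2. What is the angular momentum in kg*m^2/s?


L = I * omega
L = 1.213 * 6.98
L = 8.4667


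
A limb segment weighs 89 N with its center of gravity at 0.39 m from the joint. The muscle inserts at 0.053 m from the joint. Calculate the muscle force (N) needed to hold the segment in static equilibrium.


F_muscle = W * d_load / d_muscle
F_muscle = 89 * 0.39 / 0.053
Numerator = 34.7100
F_muscle = 654.9057


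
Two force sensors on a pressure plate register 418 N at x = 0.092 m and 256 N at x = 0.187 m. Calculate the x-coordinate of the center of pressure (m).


COP_x = (F1*x1 + F2*x2) / (F1 + F2)
COP_x = (418*0.092 + 256*0.187) / (418 + 256)
Numerator = 86.3280
Denominator = 674
COP_x = 0.1281


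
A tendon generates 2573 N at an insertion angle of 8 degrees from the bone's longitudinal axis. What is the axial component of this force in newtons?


F_eff = F_tendon * cos(theta)
theta = 8 deg = 0.1396 rad
cos(theta) = 0.9903
F_eff = 2573 * 0.9903
F_eff = 2547.9597


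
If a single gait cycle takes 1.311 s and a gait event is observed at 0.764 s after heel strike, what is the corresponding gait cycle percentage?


pct = (event_time / cycle_time) * 100
pct = (0.764 / 1.311) * 100
ratio = 0.5828
pct = 58.2761


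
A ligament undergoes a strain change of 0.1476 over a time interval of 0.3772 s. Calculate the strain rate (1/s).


strain_rate = delta_strain / delta_t
strain_rate = 0.1476 / 0.3772
strain_rate = 0.3913


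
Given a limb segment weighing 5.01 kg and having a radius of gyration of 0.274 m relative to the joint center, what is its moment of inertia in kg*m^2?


I = m * k^2
I = 5.01 * 0.274^2
k^2 = 0.0751
I = 0.3761


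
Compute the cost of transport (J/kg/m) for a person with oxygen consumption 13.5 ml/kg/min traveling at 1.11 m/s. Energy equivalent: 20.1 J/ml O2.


Power per kg = VO2 * 20.1 / 60
Power per kg = 13.5 * 20.1 / 60 = 4.5225 W/kg
Cost = power_per_kg / speed
Cost = 4.5225 / 1.11
Cost = 4.0743


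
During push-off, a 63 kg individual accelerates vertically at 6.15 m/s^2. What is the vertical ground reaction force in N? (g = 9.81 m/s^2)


GRF = m * (g + a)
GRF = 63 * (9.81 + 6.15)
GRF = 63 * 15.9600
GRF = 1005.4800


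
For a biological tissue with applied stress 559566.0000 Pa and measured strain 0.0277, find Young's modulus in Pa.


E = stress / strain
E = 559566.0000 / 0.0277
E = 2.0201e+07


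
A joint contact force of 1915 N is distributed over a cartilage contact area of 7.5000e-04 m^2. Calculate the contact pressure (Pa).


P = F / A
P = 1915 / 7.5000e-04
P = 2.5533e+06


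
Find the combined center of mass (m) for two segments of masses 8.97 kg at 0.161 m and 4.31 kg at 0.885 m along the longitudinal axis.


COM = (m1*x1 + m2*x2) / (m1 + m2)
COM = (8.97*0.161 + 4.31*0.885) / (8.97 + 4.31)
Numerator = 5.2585
Denominator = 13.2800
COM = 0.3960


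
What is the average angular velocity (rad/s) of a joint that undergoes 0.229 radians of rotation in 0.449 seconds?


omega = delta_theta / delta_t
omega = 0.229 / 0.449
omega = 0.5100


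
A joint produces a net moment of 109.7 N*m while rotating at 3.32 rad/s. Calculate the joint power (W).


P = M * omega
P = 109.7 * 3.32
P = 364.2040


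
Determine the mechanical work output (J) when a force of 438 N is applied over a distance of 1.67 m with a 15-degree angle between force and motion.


W = F * d * cos(theta)
theta = 15 deg = 0.2618 rad
cos(theta) = 0.9659
W = 438 * 1.67 * 0.9659
W = 706.5361


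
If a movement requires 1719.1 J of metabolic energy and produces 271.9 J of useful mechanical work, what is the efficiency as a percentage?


eta = (W_mech / E_meta) * 100
eta = (271.9 / 1719.1) * 100
ratio = 0.1582
eta = 15.8164


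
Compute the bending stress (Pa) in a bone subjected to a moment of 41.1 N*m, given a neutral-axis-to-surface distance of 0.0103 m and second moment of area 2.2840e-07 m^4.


sigma = M * c / I
sigma = 41.1 * 0.0103 / 2.2840e-07
M * c = 0.4233
sigma = 1.8535e+06


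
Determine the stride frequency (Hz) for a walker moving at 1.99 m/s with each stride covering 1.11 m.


f = v / stride_length
f = 1.99 / 1.11
f = 1.7928


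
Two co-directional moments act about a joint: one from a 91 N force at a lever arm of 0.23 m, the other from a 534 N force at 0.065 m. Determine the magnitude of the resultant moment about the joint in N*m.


M = F1 * d1 + F2 * d2
M = 91 * 0.23 + 534 * 0.065
M = 20.9300 + 34.7100
M = 55.6400


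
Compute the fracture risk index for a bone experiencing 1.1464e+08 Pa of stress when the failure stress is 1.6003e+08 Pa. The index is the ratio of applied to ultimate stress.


FRI = applied / ultimate
FRI = 1.1464e+08 / 1.6003e+08
FRI = 0.7164


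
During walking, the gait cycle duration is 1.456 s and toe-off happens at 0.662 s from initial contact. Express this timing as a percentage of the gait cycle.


pct = (event_time / cycle_time) * 100
pct = (0.662 / 1.456) * 100
ratio = 0.4547
pct = 45.4670


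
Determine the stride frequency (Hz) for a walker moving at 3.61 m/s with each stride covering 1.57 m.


f = v / stride_length
f = 3.61 / 1.57
f = 2.2994


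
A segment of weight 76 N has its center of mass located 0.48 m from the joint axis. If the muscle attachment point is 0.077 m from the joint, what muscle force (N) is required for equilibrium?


F_muscle = W * d_load / d_muscle
F_muscle = 76 * 0.48 / 0.077
Numerator = 36.4800
F_muscle = 473.7662


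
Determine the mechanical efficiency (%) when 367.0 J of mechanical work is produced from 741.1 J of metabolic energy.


eta = (W_mech / E_meta) * 100
eta = (367.0 / 741.1) * 100
ratio = 0.4952
eta = 49.5210


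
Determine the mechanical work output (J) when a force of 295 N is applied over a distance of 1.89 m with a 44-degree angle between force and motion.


W = F * d * cos(theta)
theta = 44 deg = 0.7679 rad
cos(theta) = 0.7193
W = 295 * 1.89 * 0.7193
W = 401.0679


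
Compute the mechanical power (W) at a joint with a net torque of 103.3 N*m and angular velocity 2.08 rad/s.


P = M * omega
P = 103.3 * 2.08
P = 214.8640


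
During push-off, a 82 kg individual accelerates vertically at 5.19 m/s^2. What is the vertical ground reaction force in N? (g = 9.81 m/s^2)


GRF = m * (g + a)
GRF = 82 * (9.81 + 5.19)
GRF = 82 * 15.0000
GRF = 1230.0000


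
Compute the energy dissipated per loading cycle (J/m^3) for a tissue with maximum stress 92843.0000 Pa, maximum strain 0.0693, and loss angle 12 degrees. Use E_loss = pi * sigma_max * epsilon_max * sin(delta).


E_loss = pi * sigma_max * epsilon_max * sin(delta)
delta = 12 deg = 0.2094 rad
sin(delta) = 0.2079
E_loss = pi * 92843.0000 * 0.0693 * 0.2079
E_loss = 4202.5335


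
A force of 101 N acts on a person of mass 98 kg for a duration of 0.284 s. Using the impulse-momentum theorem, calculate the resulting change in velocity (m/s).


J = F * dt = 101 * 0.284 = 28.6840 N*s
delta_v = J / m
delta_v = 28.6840 / 98
delta_v = 0.2927


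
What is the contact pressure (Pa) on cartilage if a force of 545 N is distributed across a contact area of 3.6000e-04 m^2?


P = F / A
P = 545 / 3.6000e-04
P = 1.5139e+06


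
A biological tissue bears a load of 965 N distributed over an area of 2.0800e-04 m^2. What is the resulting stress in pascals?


stress = F / A
stress = 965 / 2.0800e-04
stress = 4.6394e+06


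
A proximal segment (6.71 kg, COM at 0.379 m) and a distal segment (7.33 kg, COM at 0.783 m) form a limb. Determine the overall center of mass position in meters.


COM = (m1*x1 + m2*x2) / (m1 + m2)
COM = (6.71*0.379 + 7.33*0.783) / (6.71 + 7.33)
Numerator = 8.2825
Denominator = 14.0400
COM = 0.5899


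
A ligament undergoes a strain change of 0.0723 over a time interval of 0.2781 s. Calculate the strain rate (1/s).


strain_rate = delta_strain / delta_t
strain_rate = 0.0723 / 0.2781
strain_rate = 0.2600


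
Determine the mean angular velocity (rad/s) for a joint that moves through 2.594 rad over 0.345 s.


omega = delta_theta / delta_t
omega = 2.594 / 0.345
omega = 7.5188


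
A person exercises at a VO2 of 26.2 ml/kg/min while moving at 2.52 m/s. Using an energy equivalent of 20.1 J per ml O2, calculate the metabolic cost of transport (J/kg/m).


Power per kg = VO2 * 20.1 / 60
Power per kg = 26.2 * 20.1 / 60 = 8.7770 W/kg
Cost = power_per_kg / speed
Cost = 8.7770 / 2.52
Cost = 3.4829


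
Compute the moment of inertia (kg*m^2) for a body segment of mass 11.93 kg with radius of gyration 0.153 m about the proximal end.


I = m * k^2
I = 11.93 * 0.153^2
k^2 = 0.0234
I = 0.2793


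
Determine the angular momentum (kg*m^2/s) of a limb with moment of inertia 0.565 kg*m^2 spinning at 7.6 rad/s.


L = I * omega
L = 0.565 * 7.6
L = 4.2940
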